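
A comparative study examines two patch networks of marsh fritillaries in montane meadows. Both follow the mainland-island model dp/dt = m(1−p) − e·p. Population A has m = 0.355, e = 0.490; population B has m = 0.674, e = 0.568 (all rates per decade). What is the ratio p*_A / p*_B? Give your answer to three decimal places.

0.774

A: p*_A = m/(m+e) = 0.355/0.8450 = 0.4201.
B: p*_B = 0.674/1.2420 = 0.5427.
p*_A / p*_B = 0.4201/0.5427 = 0.7742.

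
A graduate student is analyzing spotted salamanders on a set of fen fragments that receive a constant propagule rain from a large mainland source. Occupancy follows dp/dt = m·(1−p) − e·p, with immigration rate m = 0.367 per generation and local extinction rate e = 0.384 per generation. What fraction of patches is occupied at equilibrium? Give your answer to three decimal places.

At equilibrium the propagule rain into empty patches balances local extinction: m(1−p*) = e·p*.
p* = m/(m+e) = 0.367/(0.367+0.384) = 0.367/0.7510 = 0.4887.

0.489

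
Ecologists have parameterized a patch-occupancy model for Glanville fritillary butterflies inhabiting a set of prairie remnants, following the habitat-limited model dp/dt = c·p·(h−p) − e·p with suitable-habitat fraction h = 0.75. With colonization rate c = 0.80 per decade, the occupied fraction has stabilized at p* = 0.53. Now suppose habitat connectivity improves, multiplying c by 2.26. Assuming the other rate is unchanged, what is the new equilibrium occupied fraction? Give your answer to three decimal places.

Balance c(h−p*) = e gives e = 0.80×(0.75 − 0.53000) = 0.17600.
New p* = 0.75 − e/c = 0.75 − 0.17600/1.80800 = 0.65265.

0.653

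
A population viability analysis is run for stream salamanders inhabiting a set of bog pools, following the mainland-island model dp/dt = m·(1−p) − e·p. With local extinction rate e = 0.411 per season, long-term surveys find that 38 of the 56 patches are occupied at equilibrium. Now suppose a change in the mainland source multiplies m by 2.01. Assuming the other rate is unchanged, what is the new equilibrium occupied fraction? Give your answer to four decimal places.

Observed p* = 38/56 = 0.67857.
Balance m(1−p*) = e·p* gives m = e·p*/(1−p*) = 0.411×0.67857/0.32143 = 0.86766.
New p* = m/(m+e) = 1.74400/(1.74400+0.41100) = 0.80928.

0.8093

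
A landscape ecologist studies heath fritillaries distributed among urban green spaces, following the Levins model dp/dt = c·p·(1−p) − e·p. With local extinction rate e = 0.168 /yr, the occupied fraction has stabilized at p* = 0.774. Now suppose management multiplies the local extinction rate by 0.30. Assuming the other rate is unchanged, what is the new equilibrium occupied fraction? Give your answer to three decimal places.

Balance c(1−p*) = e gives c = e/(1 − 0.77400) = 0.168/0.22600 = 0.74336.
New p* = 1 − e/c = 1 − 0.05040/0.74336 = 0.93220.

0.932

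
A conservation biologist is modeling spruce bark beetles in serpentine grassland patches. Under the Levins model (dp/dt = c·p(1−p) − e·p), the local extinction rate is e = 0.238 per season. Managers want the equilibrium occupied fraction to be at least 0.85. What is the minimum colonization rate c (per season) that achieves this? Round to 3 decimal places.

p* = 1 − e/c ≥ 0.85 requires e/c ≤ 0.1500, i.e. c ≥ e/0.1500.
c_min = 0.238/0.1500 = 1.5867.

1.587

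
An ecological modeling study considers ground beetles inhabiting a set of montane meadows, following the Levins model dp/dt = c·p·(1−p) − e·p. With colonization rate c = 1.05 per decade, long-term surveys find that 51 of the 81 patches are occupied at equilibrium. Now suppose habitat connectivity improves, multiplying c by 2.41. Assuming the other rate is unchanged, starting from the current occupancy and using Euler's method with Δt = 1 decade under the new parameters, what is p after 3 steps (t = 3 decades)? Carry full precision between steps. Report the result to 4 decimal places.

Observed p* = 51/81 = 0.62963.
Balance c(1−p*) = e gives e = 1.05×(1 − 0.62963) = 0.38889.
Starting from p₀ = 0.62963; update p ← p + (dp/dt)·Δt with the new parameters.
p: 0.62963 → 0.97488  (Δp = +0.34525)
p: 0.97488 → 0.65774  (Δp = -0.31714)
p: 0.65774 → 0.97161  (Δp = +0.31388)

0.9716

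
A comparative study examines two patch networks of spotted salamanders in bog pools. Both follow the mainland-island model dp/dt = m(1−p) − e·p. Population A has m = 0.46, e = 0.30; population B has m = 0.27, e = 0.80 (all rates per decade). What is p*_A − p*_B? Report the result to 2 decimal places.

0.35

A: p*_A = m/(m+e) = 0.46/0.7600 = 0.6053.
B: p*_B = 0.27/1.0700 = 0.2523.
p*_A − p*_B = 0.6053 − 0.2523 = 0.3529.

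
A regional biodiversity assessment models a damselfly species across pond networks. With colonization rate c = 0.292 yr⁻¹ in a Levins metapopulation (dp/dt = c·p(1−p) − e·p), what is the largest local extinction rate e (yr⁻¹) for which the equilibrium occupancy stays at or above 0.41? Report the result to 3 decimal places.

1 − e/c ≥ 0.41 ⇒ e ≤ c(1 − 0.41) = 0.292 × 0.5900.
e_max = 0.1723.

0.172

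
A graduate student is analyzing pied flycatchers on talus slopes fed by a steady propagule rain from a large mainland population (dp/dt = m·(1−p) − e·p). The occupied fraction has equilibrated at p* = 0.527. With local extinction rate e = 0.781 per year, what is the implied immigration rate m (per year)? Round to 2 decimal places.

0.87

At equilibrium m(1−p*) = e·p*, so m = e·p*/(1−p*).
m = 0.781 × 0.527 / 0.4730 = 0.4116/0.4730 = 0.8702.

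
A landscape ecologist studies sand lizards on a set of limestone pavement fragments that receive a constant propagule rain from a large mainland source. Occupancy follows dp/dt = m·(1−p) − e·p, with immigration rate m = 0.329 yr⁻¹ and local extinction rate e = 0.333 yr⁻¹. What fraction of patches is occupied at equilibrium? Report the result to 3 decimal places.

Setting dp/dt = 0: m − m·p* = e·p*, so m = (m+e)·p*.
p* = m/(m+e) = 0.329/(0.329+0.333) = 0.329/0.6620 = 0.4970.

0.497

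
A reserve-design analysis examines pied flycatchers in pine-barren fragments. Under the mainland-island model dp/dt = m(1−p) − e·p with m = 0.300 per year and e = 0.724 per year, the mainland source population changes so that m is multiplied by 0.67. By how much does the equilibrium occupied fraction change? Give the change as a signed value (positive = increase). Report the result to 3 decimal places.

Before: p* = 0.300/(0.300+0.724) = 0.2930.
After: m = 0.201, e = 0.724; p* = 0.201/0.9250 = 0.2173.
Δp* = 0.2173 − 0.2930 = -0.0757.

-0.076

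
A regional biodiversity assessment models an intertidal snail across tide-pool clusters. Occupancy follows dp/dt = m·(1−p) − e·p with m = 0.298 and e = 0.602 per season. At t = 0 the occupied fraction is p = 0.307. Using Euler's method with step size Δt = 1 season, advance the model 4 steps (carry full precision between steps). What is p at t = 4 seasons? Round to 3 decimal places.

0.331

Update rule: p ← p + [m·(1−p) − e·p]·Δt with Δt = 1.
t = 1: p = 0.30700 + (+0.02170) = 0.32870
t = 2: p = 0.32870 + (+0.00217) = 0.33087
t = 3: p = 0.33087 + (+0.00022) = 0.33109
t = 4: p = 0.33109 + (+0.00002) = 0.33111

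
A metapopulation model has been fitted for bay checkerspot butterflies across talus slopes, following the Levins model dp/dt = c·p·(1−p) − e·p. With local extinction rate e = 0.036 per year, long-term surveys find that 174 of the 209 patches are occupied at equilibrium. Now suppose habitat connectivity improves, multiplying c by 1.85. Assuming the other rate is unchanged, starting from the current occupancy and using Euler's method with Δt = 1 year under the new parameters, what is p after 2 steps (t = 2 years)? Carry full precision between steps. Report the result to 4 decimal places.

Observed p* = 174/209 = 0.83254.
Balance c(1−p*) = e gives c = e/(1 − 0.83254) = 0.036/0.16746 = 0.21497.
Starting from p₀ = 0.83254; update p ← p + (dp/dt)·Δt with the new parameters.
  1  |  dp/dt·Δt = +0.025476  |  p_1 = 0.858011
  2  |  dp/dt·Δt = +0.017562  |  p_2 = 0.875574

0.8756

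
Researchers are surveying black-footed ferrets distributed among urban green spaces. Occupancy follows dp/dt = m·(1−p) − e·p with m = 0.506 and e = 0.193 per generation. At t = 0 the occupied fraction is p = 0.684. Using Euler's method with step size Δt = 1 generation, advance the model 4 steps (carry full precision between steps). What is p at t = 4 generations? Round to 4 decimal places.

Update rule: p ← p + [m·(1−p) − e·p]·Δt with Δt = 1.
  1  |  dp/dt·Δt = +0.027884  |  p_1 = 0.711884
  2  |  dp/dt·Δt = +0.008393  |  p_2 = 0.720277
  3  |  dp/dt·Δt = +0.002526  |  p_3 = 0.722803
  4  |  dp/dt·Δt = +0.000760  |  p_4 = 0.723564

0.7236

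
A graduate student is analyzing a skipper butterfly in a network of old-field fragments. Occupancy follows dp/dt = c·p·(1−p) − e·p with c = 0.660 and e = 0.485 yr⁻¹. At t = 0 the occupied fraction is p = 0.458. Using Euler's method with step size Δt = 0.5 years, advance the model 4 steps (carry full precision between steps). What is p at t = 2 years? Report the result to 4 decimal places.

Update rule: p ← p + [c·p·(1−p) − e·p]·Δt with Δt = 0.5.
p: 0.45800 → 0.42885  (Δp = -0.02915)
p: 0.42885 → 0.40569  (Δp = -0.02317)
p: 0.40569 → 0.38687  (Δp = -0.01881)
p: 0.38687 → 0.37133  (Δp = -0.01554)

0.3713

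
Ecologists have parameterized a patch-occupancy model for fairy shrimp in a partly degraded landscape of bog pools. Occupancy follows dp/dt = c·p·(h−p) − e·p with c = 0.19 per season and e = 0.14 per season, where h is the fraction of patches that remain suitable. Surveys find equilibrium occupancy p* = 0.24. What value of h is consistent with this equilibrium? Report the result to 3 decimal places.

0.977

At equilibrium c(h−p*) = e, so h = p* + e/c.
h = 0.24 + 0.14/0.19 = 0.24 + 0.7368 = 0.9768.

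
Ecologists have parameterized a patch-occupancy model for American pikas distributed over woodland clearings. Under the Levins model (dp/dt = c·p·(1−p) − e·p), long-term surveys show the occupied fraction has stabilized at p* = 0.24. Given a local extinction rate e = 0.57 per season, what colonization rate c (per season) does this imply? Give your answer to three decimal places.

0.750

At equilibrium c(1−p*) = e, so c = e/(1−p*).
c = 0.57/(1 − 0.24) = 0.57/0.7600 = 0.7500.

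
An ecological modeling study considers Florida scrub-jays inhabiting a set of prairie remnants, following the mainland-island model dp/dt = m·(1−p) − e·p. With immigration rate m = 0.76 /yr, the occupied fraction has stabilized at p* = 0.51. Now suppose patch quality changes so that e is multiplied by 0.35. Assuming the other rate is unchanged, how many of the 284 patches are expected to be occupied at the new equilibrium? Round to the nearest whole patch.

Balance m(1−p*) = e·p* gives e = m(1−p*)/p* = 0.76×0.49000/0.51000 = 0.73020.
New p* = m/(m+e) = 0.76000/(0.76000+0.25557) = 0.74835.
Expected occupied = 284 × 0.74835 = 212.53 ≈ 213.

213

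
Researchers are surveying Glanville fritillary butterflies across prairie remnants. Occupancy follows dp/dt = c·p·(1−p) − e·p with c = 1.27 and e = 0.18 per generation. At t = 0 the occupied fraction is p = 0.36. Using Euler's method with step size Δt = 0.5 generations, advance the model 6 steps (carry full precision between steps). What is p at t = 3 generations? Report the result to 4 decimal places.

0.8346

Update rule: p ← p + [c·p·(1−p) − e·p]·Δt with Δt = 0.5.
p: 0.36000 → 0.47390  (Δp = +0.11390)
p: 0.47390 → 0.58957  (Δp = +0.11567)
p: 0.58957 → 0.69016  (Δp = +0.10059)
p: 0.69016 → 0.76384  (Δp = +0.07367)
p: 0.76384 → 0.80964  (Δp = +0.04580)
p: 0.80964 → 0.83464  (Δp = +0.02500)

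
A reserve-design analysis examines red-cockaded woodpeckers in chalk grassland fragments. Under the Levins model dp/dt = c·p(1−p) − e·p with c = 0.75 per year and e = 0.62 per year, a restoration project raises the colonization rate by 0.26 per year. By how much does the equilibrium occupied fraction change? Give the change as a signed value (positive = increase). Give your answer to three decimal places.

Before: p* = 1 − 0.62/0.75 = 0.1733.
After the change, c = 1.01, e = 0.62, so p* = 1 − 0.62/1.01 = 0.3861.
Δp* = 0.3861 − 0.1733 = +0.2128.

0.213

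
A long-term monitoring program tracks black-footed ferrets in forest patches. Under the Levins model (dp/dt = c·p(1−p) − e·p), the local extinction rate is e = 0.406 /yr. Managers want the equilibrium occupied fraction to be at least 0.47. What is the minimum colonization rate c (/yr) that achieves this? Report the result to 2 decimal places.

0.77

p* = 1 − e/c ≥ 0.47 requires e/c ≤ 0.5300, i.e. c ≥ e/0.5300.
c_min = 0.406/0.5300 = 0.7660.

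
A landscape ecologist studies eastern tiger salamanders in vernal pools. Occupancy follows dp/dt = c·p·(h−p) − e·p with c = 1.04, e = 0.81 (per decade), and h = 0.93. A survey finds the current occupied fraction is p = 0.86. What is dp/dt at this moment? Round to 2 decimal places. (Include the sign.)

-0.63

Colonization term: c·p·(h−p) = 1.04×0.86×0.0700 = 0.06261.
Extinction term: e·p = 0.69660.
dp/dt = 0.06261 − 0.69660 = -0.63399.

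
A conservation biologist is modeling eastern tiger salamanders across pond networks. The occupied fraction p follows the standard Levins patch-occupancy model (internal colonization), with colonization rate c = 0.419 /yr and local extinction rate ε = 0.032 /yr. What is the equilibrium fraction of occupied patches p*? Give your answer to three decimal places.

Setting dp/dt = 0 and dividing through by p* gives c·(1−p*) = ε.
So p* = 1 − ε/c = 1 − 0.032/0.419 = 1 − 0.0764 = 0.9236.

0.924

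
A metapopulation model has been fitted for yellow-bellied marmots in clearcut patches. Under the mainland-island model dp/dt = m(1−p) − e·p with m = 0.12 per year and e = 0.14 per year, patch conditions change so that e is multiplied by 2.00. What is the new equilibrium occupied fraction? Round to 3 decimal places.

0.300

Before: p* = 0.12/(0.12+0.14) = 0.4615.
After: m = 0.12, e = 0.28; p* = 0.12/0.4000 = 0.3000.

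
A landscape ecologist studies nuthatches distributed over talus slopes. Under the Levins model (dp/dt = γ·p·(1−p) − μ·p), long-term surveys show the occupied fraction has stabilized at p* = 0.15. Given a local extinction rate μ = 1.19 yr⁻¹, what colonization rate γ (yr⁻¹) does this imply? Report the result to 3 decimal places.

At equilibrium γ(1−p*) = μ, so γ = μ/(1−p*).
γ = 1.19/(1 − 0.15) = 1.19/0.8500 = 1.4000.

1.400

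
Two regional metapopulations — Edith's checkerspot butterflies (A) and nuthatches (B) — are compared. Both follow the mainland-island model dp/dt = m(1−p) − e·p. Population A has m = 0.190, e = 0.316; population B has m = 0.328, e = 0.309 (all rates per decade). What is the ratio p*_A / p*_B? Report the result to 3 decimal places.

A: p*_A = m/(m+e) = 0.190/0.5060 = 0.3755.
B: p*_B = 0.328/0.6370 = 0.5149.
p*_A / p*_B = 0.3755/0.5149 = 0.7292.

0.729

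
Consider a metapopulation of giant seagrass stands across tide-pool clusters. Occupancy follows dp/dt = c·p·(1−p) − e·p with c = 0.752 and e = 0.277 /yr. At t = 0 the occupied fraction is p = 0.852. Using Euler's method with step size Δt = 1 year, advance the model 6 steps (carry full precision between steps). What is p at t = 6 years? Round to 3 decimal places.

0.634

Update rule: p ← p + [c·p·(1−p) − e·p]·Δt with Δt = 1.
p: 0.85200 → 0.71082  (Δp = -0.14118)
p: 0.71082 → 0.66850  (Δp = -0.04232)
p: 0.66850 → 0.64997  (Δp = -0.01853)
p: 0.64997 → 0.64102  (Δp = -0.00896)
p: 0.64102 → 0.63650  (Δp = -0.00452)
p: 0.63650 → 0.63418  (Δp = -0.00232)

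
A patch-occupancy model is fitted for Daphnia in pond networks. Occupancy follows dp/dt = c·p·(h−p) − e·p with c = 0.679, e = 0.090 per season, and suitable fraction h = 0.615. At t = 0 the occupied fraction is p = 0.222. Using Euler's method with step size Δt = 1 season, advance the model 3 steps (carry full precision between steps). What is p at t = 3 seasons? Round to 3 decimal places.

0.338

Update rule: p ← p + [c·p·(h−p) − e·p]·Δt with Δt = 1.
  1  |  dp/dt·Δt = +0.039260  |  p_1 = 0.261260
  2  |  dp/dt·Δt = +0.039238  |  p_2 = 0.300499
  3  |  dp/dt·Δt = +0.037126  |  p_3 = 0.337624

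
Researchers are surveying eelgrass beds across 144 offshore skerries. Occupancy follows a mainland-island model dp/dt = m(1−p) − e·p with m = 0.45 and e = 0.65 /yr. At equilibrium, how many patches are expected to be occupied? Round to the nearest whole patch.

p* = m/(m+e) = 0.45/1.1000 = 0.4091.
Expected occupied patches = N × p* = 144 × 0.4091 = 58.91 ≈ 59.

59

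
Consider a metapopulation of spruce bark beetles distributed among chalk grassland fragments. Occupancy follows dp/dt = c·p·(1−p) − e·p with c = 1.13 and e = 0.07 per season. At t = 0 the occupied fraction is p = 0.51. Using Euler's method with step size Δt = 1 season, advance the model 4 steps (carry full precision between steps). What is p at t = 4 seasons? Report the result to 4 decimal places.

Update rule: p ← p + [c·p·(1−p) − e·p]·Δt with Δt = 1.
p: 0.51000 → 0.75669  (Δp = +0.24669)
p: 0.75669 → 0.91177  (Δp = +0.15508)
p: 0.91177 → 0.93885  (Δp = +0.02708)
p: 0.93885 → 0.93800  (Δp = -0.00084)

0.9380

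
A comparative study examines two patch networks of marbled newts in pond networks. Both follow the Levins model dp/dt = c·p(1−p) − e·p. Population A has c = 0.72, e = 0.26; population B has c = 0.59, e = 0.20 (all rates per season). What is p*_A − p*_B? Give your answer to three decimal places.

-0.022

A: p*_A = 1 − 0.26/0.72 = 0.6389.
B: p*_B = 1 − 0.20/0.59 = 0.6610.
p*_A − p*_B = 0.6389 − 0.6610 = -0.0221.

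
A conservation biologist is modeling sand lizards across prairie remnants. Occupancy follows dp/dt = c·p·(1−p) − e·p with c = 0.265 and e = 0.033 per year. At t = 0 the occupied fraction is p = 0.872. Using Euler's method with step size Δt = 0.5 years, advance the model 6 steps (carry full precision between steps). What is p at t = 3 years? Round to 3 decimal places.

Update rule: p ← p + [c·p·(1−p) − e·p]·Δt with Δt = 0.5.
t = 0.5: p = 0.87200 + (+0.00040) = 0.87240
t = 1: p = 0.87240 + (+0.00035) = 0.87276
t = 1.5: p = 0.87276 + (+0.00031) = 0.87307
t = 2: p = 0.87307 + (+0.00028) = 0.87335
t = 2.5: p = 0.87335 + (+0.00025) = 0.87359
t = 3: p = 0.87359 + (+0.00022) = 0.87381

0.874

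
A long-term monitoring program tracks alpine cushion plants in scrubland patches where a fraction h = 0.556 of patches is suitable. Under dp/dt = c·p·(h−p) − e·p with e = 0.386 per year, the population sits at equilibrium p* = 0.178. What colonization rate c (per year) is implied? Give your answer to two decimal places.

At equilibrium c(h−p*) = e, so c = e/(h−p*).
c = 0.386/(0.556 − 0.178) = 0.386/0.3780 = 1.0212.

1.02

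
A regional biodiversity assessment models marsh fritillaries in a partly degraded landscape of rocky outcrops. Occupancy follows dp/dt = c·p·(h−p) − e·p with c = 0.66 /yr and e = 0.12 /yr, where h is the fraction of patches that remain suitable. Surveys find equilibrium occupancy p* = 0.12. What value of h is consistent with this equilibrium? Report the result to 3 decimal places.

0.302

At equilibrium c(h−p*) = e, so h = p* + e/c.
h = 0.12 + 0.12/0.66 = 0.12 + 0.1818 = 0.3018.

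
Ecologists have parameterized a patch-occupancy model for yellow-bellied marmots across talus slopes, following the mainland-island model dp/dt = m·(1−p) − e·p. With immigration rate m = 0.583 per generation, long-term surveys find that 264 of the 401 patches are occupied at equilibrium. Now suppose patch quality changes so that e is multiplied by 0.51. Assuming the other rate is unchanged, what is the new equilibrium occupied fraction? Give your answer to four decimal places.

Observed p* = 264/401 = 0.65835.
Balance m(1−p*) = e·p* gives e = m(1−p*)/p* = 0.583×0.34165/0.65835 = 0.30255.
New p* = m/(m+e) = 0.58300/(0.58300+0.15430) = 0.79072.

0.7907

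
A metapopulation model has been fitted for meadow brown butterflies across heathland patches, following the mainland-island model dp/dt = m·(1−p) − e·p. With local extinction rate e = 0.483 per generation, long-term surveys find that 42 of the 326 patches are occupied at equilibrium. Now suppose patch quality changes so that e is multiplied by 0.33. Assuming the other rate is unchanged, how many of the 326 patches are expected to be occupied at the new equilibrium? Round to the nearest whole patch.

101

Observed p* = 42/326 = 0.12883.
Balance m(1−p*) = e·p* gives m = e·p*/(1−p*) = 0.483×0.12883/0.87117 = 0.07143.
New p* = m/(m+e) = 0.07143/(0.07143+0.15939) = 0.30946.
Expected occupied = 326 × 0.30946 = 100.88 ≈ 101.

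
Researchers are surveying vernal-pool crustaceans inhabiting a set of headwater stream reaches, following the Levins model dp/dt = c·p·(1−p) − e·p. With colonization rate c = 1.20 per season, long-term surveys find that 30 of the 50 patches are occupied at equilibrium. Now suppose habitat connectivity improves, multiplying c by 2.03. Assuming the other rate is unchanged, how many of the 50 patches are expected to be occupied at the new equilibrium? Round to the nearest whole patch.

40

Observed p* = 30/50 = 0.60000.
Balance c(1−p*) = e gives e = 1.20×(1 − 0.60000) = 0.48000.
New p* = 1 − e/c = 1 − 0.48000/2.43600 = 0.80296.
Expected occupied = 50 × 0.80296 = 40.15 ≈ 40.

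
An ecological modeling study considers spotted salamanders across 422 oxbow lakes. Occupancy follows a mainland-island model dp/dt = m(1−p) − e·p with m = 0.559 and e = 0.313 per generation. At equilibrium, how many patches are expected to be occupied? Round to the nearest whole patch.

271

p* = m/(m+e) = 0.559/0.8720 = 0.6411.
Expected occupied patches = N × p* = 422 × 0.6411 = 270.53 ≈ 271.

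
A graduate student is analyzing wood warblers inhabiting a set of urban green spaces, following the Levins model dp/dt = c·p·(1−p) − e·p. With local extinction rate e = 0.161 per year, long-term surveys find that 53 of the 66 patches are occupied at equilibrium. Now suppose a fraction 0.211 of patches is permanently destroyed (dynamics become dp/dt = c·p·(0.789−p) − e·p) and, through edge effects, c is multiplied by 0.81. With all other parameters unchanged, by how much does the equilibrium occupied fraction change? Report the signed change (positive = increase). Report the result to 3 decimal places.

-0.257

Observed p* = 53/66 = 0.80303.
Balance c(1−p*) = e gives c = e/(1 − 0.80303) = 0.161/0.19697 = 0.81738.
New p* = 0.789 − e/c = 0.789 − 0.16100/0.66208 = 0.54583.
Δp* = 0.54583 − 0.80303 = -0.25720.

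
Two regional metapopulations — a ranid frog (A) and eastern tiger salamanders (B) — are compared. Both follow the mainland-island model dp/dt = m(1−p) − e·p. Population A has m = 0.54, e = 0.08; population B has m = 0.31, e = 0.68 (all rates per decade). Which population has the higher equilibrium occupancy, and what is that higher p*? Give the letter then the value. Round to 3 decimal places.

A: p*_A = m/(m+e) = 0.54/0.6200 = 0.8710.
B: p*_B = 0.31/0.9900 = 0.3131.
A is higher at 0.8710.

A, 0.871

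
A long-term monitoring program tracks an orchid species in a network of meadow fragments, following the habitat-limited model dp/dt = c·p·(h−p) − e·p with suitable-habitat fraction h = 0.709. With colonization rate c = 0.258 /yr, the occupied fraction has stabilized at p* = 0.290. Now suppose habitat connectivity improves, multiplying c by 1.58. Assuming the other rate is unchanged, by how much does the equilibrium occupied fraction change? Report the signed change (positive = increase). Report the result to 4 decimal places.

0.1538

Balance c(h−p*) = e gives e = 0.258×(0.709 − 0.29000) = 0.10810.
New p* = 0.709 − e/c = 0.709 − 0.10810/0.40764 = 0.44382.
Δp* = 0.44382 − 0.29000 = +0.15382.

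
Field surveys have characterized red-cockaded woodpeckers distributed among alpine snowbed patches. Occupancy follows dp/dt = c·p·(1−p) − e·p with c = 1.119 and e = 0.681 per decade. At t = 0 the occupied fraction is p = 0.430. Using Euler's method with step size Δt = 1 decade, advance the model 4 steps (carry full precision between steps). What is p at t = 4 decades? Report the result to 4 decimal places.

0.3947

Update rule: p ← p + [c·p·(1−p) − e·p]·Δt with Δt = 1.
  1  |  dp/dt·Δt = -0.018563  |  p_1 = 0.411437
  2  |  dp/dt·Δt = -0.009215  |  p_2 = 0.402222
  3  |  dp/dt·Δt = -0.004861  |  p_3 = 0.397360
  4  |  dp/dt·Δt = -0.002641  |  p_4 = 0.394719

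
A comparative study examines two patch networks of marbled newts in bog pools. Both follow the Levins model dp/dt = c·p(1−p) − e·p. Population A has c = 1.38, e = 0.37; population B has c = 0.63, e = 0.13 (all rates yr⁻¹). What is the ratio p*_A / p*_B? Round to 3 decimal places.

0.922

A: p*_A = 1 − 0.37/1.38 = 0.7319.
B: p*_B = 1 − 0.13/0.63 = 0.7937.
p*_A / p*_B = 0.7319/0.7937 = 0.9222.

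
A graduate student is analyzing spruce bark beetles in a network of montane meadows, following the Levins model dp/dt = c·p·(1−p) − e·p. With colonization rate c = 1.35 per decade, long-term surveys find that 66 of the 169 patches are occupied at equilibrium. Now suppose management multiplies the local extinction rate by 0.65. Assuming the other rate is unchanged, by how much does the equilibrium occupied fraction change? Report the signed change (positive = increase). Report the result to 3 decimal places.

0.213

Observed p* = 66/169 = 0.39053.
Balance c(1−p*) = e gives e = 1.35×(1 − 0.39053) = 0.82278.
New p* = 1 − e/c = 1 − 0.53481/1.35000 = 0.60384.
Δp* = 0.60384 − 0.39053 = +0.21331.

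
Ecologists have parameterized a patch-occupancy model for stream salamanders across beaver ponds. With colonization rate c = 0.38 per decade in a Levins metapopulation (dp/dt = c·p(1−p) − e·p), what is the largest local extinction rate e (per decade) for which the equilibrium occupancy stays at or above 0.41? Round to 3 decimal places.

1 − e/c ≥ 0.41 ⇒ e ≤ c(1 − 0.41) = 0.38 × 0.5900.
e_max = 0.2242.

0.224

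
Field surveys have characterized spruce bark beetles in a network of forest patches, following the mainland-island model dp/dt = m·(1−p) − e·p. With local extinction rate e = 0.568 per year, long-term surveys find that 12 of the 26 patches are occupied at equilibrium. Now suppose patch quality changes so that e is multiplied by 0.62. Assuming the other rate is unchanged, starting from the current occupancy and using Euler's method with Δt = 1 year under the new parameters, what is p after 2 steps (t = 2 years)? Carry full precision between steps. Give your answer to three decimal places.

0.577

Observed p* = 12/26 = 0.46154.
Balance m(1−p*) = e·p* gives m = e·p*/(1−p*) = 0.568×0.46154/0.53846 = 0.48686.
Starting from p₀ = 0.46154; update p ← p + (dp/dt)·Δt with the new parameters.
step 1: Δp = +0.09962, p = 0.56116
step 2: Δp = +0.01604, p = 0.57719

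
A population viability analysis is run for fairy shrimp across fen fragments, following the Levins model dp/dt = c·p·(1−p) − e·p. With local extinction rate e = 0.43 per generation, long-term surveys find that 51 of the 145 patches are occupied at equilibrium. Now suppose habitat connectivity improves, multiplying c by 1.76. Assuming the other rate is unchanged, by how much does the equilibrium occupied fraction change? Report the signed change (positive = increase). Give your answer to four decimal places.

Observed p* = 51/145 = 0.35172.
Balance c(1−p*) = e gives c = e/(1 − 0.35172) = 0.43/0.64828 = 0.66329.
New p* = 1 − e/c = 1 − 0.43000/1.16739 = 0.63166.
Δp* = 0.63166 − 0.35172 = +0.27994.

0.2799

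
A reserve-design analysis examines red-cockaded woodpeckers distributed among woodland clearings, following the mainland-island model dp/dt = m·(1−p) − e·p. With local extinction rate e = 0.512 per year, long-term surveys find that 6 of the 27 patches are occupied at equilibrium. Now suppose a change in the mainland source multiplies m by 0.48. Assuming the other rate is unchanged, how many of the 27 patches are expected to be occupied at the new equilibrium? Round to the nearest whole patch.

Observed p* = 6/27 = 0.22222.
Balance m(1−p*) = e·p* gives m = e·p*/(1−p*) = 0.512×0.22222/0.77778 = 0.14628.
New p* = m/(m+e) = 0.07021/(0.07021+0.51200) = 0.12059.
Expected occupied = 27 × 0.12059 = 3.26 ≈ 3.

3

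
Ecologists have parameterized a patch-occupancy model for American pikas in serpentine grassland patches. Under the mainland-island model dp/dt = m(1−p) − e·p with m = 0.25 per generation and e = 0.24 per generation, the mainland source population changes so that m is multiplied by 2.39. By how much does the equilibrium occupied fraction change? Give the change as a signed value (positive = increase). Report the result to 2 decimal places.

Before: p* = 0.25/(0.25+0.24) = 0.5102.
After: m = 0.5975, e = 0.24; p* = 0.5975/0.8375 = 0.7134.
Δp* = 0.7134 − 0.5102 = +0.2032.

0.20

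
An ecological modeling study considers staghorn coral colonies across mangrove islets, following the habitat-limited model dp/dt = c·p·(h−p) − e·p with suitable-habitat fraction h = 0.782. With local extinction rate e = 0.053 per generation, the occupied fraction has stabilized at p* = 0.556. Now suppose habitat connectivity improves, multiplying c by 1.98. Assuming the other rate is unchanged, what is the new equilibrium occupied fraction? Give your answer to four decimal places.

Balance c(h−p*) = e gives c = e/(0.782 − 0.55600) = 0.053/0.22600 = 0.23451.
New p* = 0.782 − e/c = 0.782 − 0.05300/0.46433 = 0.66786.

0.6679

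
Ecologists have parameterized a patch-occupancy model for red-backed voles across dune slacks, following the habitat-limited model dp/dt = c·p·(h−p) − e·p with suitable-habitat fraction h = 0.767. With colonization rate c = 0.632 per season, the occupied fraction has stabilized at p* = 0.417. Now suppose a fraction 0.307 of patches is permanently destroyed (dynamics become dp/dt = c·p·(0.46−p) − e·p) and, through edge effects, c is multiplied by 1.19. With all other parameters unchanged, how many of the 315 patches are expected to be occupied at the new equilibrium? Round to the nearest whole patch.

52

Balance c(h−p*) = e gives e = 0.632×(0.767 − 0.41700) = 0.22120.
New p* = 0.46 − e/c = 0.46 − 0.22120/0.75208 = 0.16588.
Expected occupied = 315 × 0.16588 = 52.25 ≈ 52.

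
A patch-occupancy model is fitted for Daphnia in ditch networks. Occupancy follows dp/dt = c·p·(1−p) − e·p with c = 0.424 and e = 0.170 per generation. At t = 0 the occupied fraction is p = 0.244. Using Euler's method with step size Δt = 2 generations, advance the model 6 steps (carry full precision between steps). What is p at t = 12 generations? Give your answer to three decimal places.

Update rule: p ← p + [c·p·(1−p) − e·p]·Δt with Δt = 2.
  1  |  dp/dt·Δt = +0.073465  |  p_1 = 0.317465
  2  |  dp/dt·Δt = +0.075807  |  p_2 = 0.393273
  3  |  dp/dt·Δt = +0.068628  |  p_3 = 0.461901
  4  |  dp/dt·Δt = +0.053723  |  p_4 = 0.515624
  5  |  dp/dt·Δt = +0.036481  |  p_5 = 0.552105
  6  |  dp/dt·Δt = +0.021982  |  p_6 = 0.574087

0.574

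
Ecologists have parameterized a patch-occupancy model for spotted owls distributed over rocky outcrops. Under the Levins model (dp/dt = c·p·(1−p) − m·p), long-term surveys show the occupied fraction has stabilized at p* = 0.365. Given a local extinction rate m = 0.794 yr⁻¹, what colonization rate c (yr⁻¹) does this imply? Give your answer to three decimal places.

1.250

At equilibrium c(1−p*) = m, so c = m/(1−p*).
c = 0.794/(1 − 0.365) = 0.794/0.6350 = 1.2504.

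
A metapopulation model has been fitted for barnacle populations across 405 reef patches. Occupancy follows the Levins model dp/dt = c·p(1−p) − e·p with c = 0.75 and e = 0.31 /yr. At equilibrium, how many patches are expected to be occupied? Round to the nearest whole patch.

238

p* = 1 − e/c = 1 − 0.31/0.75 = 0.5867.
Expected occupied patches = N × p* = 405 × 0.5867 = 237.60 ≈ 238.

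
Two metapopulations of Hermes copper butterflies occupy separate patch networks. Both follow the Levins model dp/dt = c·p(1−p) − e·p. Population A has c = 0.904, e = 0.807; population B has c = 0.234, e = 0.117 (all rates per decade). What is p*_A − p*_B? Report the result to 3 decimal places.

-0.393

A: p*_A = 1 − 0.807/0.904 = 0.1073.
B: p*_B = 1 − 0.117/0.234 = 0.5000.
p*_A − p*_B = 0.1073 − 0.5000 = -0.3927.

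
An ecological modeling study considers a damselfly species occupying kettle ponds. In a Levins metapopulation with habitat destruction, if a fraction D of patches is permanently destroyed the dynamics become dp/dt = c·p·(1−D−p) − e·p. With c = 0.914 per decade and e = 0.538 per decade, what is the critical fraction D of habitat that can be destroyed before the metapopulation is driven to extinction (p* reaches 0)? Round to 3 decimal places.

The nontrivial equilibrium is p* = (1−D) − e/c; extinction occurs when this hits zero.
So D_crit = 1 − e/c = 1 − 0.538/0.914 = 1 − 0.5886 = 0.4114.
This equals the undisturbed p*, a classic result of Lande's extension.

0.411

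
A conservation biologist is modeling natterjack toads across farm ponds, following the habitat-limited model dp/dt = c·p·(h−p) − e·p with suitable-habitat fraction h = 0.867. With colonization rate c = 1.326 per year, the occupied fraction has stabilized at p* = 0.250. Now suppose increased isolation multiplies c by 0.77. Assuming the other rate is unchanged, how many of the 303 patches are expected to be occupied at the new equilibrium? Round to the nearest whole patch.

Balance c(h−p*) = e gives e = 1.326×(0.867 − 0.25000) = 0.81814.
New p* = 0.867 − e/c = 0.867 − 0.81814/1.02102 = 0.06570.
Expected occupied = 303 × 0.06570 = 19.91 ≈ 20.

20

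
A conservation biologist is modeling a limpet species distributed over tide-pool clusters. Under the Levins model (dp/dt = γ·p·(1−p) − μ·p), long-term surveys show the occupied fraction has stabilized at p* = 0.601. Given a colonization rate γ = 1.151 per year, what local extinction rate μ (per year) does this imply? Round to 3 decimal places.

0.459

At equilibrium γ(1−p*) = μ.
μ = 1.151 × (1 − 0.601) = 1.151 × 0.3990 = 0.4592.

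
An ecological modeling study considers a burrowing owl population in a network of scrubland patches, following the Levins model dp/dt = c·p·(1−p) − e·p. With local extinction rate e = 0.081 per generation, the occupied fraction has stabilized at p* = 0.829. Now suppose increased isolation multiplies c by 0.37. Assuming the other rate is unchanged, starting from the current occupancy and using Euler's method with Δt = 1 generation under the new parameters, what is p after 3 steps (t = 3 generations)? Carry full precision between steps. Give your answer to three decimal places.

Balance c(1−p*) = e gives c = e/(1 − 0.82900) = 0.081/0.17100 = 0.47368.
Starting from p₀ = 0.82900; update p ← p + (dp/dt)·Δt with the new parameters.
step 1: Δp = -0.04230, p = 0.78670
step 2: Δp = -0.03431, p = 0.75238
step 3: Δp = -0.02829, p = 0.72409

0.724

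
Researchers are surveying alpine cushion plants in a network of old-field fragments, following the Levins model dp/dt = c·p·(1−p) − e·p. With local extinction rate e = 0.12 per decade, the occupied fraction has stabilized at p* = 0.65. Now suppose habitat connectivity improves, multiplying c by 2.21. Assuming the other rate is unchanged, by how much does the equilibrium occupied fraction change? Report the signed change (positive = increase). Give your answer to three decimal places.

0.192

Balance c(1−p*) = e gives c = e/(1 − 0.65000) = 0.12/0.35000 = 0.34286.
New p* = 1 − e/c = 1 − 0.12000/0.75772 = 0.84163.
Δp* = 0.84163 − 0.65000 = +0.19163.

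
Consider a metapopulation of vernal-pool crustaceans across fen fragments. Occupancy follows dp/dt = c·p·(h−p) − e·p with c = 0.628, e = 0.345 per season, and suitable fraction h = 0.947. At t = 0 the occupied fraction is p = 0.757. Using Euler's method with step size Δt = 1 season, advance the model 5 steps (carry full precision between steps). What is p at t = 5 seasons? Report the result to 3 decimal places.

Update rule: p ← p + [c·p·(h−p) − e·p]·Δt with Δt = 1.
p: 0.75700 → 0.58616  (Δp = -0.17084)
p: 0.58616 → 0.51676  (Δp = -0.06940)
p: 0.51676 → 0.47810  (Δp = -0.03866)
p: 0.47810 → 0.45394  (Δp = -0.02416)
p: 0.45394 → 0.43789  (Δp = -0.01605)

0.438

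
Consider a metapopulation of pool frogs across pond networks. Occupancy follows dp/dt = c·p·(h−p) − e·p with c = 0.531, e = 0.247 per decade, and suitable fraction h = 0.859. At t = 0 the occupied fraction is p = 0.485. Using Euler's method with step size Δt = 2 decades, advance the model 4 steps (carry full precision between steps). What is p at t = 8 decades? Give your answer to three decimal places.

Update rule: p ← p + [c·p·(h−p) − e·p]·Δt with Δt = 2.
step 1: Δp = -0.04695, p = 0.43805
step 2: Δp = -0.02056, p = 0.41748
step 3: Δp = -0.01048, p = 0.40700
step 4: Δp = -0.00569, p = 0.40131

0.401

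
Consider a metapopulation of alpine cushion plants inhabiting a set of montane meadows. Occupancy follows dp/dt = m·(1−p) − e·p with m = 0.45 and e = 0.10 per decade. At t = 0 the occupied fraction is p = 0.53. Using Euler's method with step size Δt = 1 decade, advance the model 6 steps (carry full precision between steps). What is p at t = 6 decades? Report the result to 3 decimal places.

Update rule: p ← p + [m·(1−p) − e·p]·Δt with Δt = 1.
step 1: Δp = +0.15850, p = 0.68850
step 2: Δp = +0.07132, p = 0.75982
step 3: Δp = +0.03210, p = 0.79192
step 4: Δp = +0.01444, p = 0.80636
step 5: Δp = +0.00650, p = 0.81286
step 6: Δp = +0.00292, p = 0.81579

0.816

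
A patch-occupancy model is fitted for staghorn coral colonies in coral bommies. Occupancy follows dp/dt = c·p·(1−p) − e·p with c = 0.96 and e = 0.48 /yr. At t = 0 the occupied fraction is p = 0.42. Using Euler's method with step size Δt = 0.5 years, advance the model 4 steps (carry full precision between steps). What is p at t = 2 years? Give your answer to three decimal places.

0.469

Update rule: p ← p + [c·p·(1−p) − e·p]·Δt with Δt = 0.5.
step 1: Δp = +0.01613, p = 0.43613
step 2: Δp = +0.01337, p = 0.44950
step 3: Δp = +0.01090, p = 0.46040
step 4: Δp = +0.00875, p = 0.46915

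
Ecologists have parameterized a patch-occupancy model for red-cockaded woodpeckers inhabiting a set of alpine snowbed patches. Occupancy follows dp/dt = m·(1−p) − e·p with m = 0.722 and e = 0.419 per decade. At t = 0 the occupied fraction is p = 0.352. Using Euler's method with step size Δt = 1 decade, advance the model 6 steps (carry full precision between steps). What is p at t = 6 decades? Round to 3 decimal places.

0.633

Update rule: p ← p + [m·(1−p) − e·p]·Δt with Δt = 1.
step 1: Δp = +0.32037, p = 0.67237
step 2: Δp = -0.04517, p = 0.62720
step 3: Δp = +0.00637, p = 0.63357
step 4: Δp = -0.00090, p = 0.63267
step 5: Δp = +0.00013, p = 0.63279
step 6: Δp = -0.00002, p = 0.63278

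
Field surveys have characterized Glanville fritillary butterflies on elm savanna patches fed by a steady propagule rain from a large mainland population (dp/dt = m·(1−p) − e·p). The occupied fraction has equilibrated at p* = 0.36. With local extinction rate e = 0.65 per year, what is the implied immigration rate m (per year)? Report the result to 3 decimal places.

0.366

At equilibrium m(1−p*) = e·p*, so m = e·p*/(1−p*).
m = 0.65 × 0.36 / 0.6400 = 0.2340/0.6400 = 0.3656.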